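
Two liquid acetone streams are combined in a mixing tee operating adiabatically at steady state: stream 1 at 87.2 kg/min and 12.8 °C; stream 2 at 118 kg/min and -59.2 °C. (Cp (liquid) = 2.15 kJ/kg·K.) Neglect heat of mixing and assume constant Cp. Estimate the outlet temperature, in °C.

T_out = -28.6 °C

Adiabatic, steady state ⇒ Σ ṁᵢCp,ᵢ(T_out − Tᵢ) = 0
T_out = Σ ṁᵢCp,ᵢTᵢ / Σ ṁᵢCp,ᵢ
      = -12619 / 441.18 = -28.604 °C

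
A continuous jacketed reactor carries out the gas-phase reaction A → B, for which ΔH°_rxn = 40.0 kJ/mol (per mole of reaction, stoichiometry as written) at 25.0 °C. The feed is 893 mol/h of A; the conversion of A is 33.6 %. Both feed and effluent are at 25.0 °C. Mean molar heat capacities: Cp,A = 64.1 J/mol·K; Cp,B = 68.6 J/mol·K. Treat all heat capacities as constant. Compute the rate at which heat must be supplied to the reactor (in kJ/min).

Q_in = 200 kJ/min

Extent of reaction ξ = 0.336 × 893 = 300.05 mol/h
Reaction term: ξ·ΔH°_rxn = 300.05 × 40.0 = 12002 kJ/h
Q = ΔH = 12002 kJ/h = 3.3339 kW
Heat supplied = 200.03 kJ/min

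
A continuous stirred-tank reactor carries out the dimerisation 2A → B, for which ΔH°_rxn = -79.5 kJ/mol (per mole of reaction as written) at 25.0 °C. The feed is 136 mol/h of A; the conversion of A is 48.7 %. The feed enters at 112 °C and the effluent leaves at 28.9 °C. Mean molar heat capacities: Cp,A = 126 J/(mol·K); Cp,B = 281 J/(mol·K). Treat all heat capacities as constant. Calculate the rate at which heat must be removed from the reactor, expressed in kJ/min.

Extent of reaction ξ = 0.487 × 136 / 2 = 33.116 mol/h
Reaction term: ξ·ΔH°_rxn = 33.116 × -79.5 = -2632.7 kJ/h
Sensible, feed 112→25 °C: -1490.8 kJ/h
Outlet flows (mol/h): A 69.768, B 33.116
Sensible, products 25→28.9 °C: 70.576 kJ/h
Q = ΔH = -4053 kJ/h = -1.1258 kW
Heat removed = 67.55 kJ/min

Q_out = 67.5 kJ/min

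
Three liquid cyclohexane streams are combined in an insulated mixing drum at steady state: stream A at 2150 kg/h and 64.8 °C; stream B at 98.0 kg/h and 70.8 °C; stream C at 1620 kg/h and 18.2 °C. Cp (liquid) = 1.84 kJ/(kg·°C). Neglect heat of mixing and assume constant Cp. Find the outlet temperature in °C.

No heat crosses the boundary, so H_out = H_in.
Σ ṁᵢCp,ᵢTᵢ = 2150×1.84×64.8 + 98.0×1.84×70.8 + 1620×1.84×18.2 = 323370
Σ ṁᵢCp,ᵢ = 2150×1.84 + 98.0×1.84 + 1620×1.84 = 7117.1
T_out = 323370 / 7117.1 = 45.435 °C

T_out = 45.4 °C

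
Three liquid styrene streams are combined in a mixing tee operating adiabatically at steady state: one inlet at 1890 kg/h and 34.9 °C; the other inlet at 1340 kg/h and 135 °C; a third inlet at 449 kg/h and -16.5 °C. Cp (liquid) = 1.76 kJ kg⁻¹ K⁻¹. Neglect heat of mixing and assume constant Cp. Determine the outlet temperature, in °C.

T_out = 65.1 °C

No heat crosses the boundary, so H_out = H_in.
T_out = Σ ṁᵢCp,ᵢTᵢ / Σ ṁᵢCp,ᵢ
      = 421440 / 6475 = 65.086 °C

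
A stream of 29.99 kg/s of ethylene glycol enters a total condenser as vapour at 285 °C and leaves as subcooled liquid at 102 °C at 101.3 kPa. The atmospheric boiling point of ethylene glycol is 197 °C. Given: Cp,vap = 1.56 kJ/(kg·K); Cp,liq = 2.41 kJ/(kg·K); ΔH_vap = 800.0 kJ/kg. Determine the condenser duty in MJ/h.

vapour 285→197 °C: -137.28 kJ/kg
condensation at 197 °C: -800 kJ/kg
liquid 197→102 °C: -228.95 kJ/kg
Δh = -137.28 + -800 + -228.95 = -1166.2 kJ/kg
Q = ṁ·Δh = 29.99 kg/s × -1166.2 kJ/kg = -34975 kJ/s
|Q| = 34975 kW = 125910 MJ/h

Q_c = 126000 MJ/h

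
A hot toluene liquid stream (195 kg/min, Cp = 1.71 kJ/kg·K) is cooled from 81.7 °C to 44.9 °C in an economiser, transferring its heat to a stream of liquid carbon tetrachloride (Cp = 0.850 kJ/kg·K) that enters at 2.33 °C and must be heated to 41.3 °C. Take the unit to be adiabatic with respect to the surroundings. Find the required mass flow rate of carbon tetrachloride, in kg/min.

ṁ_c = 370 kg/min

Heat released by hot stream: Q = 195 × 1.71 × (81.7 − 44.9) = 12271 kJ/min
Energy balance on cold side (adiabatic exchanger): Q = ṁ_c·Cp_c·(T_c,out − T_c,in)
ṁ_c = 12271 / [0.850 × (41.3 − 2.33)] = 370.45 kg/min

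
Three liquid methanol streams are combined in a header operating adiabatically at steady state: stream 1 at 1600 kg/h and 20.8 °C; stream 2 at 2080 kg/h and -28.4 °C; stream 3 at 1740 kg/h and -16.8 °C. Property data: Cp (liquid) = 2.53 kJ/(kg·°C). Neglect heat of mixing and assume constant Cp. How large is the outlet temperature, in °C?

T_out = -10.2 °C

No heat crosses the boundary, so H_out = H_in.
Σ ṁᵢCp,ᵢTᵢ = 1600×2.53×20.8 + 2080×2.53×-28.4 + 1740×2.53×-16.8 = -139210
Σ ṁᵢCp,ᵢ = 1600×2.53 + 2080×2.53 + 1740×2.53 = 13713
T_out = -139210 / 13713 = -10.152 °C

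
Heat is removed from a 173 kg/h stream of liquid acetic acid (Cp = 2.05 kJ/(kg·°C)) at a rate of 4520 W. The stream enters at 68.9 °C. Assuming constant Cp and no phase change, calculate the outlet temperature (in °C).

Q = 4520 W = 16272 kJ/h
ΔT = Q/(ṁ·Cp) = 16272/(173×2.05) = 45.882 K
T_out = 68.9 − 45.882 = 23.018 °C

T_out = 23.0 °C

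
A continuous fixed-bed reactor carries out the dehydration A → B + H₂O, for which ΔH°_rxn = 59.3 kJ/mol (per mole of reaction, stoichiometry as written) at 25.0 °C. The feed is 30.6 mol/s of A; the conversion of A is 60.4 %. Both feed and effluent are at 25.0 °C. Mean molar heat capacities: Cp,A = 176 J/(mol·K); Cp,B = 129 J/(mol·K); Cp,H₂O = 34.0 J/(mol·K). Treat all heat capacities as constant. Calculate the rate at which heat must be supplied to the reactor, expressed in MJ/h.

Q_in = 3950 MJ/h

Extent of reaction ξ = 0.604 × 30.6 = 18.482 mol/s
Reaction term: ξ·ΔH°_rxn = 18.482 × 59.3 = 1096 kJ/s
Q = ΔH = 1096 kJ/s = 1096 kW
Heat supplied = 3945.6 MJ/h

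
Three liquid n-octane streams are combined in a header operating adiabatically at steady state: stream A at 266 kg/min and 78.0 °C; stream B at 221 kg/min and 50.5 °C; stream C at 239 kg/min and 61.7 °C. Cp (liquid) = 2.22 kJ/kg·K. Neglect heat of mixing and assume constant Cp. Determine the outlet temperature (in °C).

Adiabatic, steady state ⇒ Σ ṁᵢCp,ᵢ(T_out − Tᵢ) = 0
T_out = Σ ṁᵢCp,ᵢTᵢ / Σ ṁᵢCp,ᵢ
      = 103570 / 1611.7 = 64.263 °C

T_out = 64.3 °C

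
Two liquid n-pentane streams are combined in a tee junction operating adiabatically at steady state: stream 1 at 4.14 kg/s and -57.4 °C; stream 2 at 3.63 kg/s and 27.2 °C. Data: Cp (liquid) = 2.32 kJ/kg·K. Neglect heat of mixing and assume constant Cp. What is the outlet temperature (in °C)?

Adiabatic, steady state ⇒ Σ ṁᵢCp,ᵢ(T_out − Tᵢ) = 0
T_out = Σ ṁᵢCp,ᵢTᵢ / Σ ṁᵢCp,ᵢ
      = -322.25 / 18.026 = -17.876 °C

T_out = -17.9 °C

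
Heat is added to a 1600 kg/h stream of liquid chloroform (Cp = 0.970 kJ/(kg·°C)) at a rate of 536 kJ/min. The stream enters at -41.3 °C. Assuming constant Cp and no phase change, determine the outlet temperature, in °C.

Q = 536 kJ/min = 32160 kJ/h
ΔT = Q/(ṁ·Cp) = 32160/(1600×0.970) = 20.722 K
T_out = -41.3 + 20.722 = -20.578 °C

T_out = -20.6 °C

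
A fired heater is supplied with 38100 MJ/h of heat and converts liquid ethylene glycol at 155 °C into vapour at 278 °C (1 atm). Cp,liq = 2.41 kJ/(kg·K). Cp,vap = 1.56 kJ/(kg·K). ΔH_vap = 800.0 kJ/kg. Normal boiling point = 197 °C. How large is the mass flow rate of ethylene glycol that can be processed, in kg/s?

Δh = 2.41×(197−155) + 800.0 + 1.56×(278−197) = 1027.6 kJ/kg
Q = 38100 MJ/h = 10583 kJ/s = 10583 kJ/s
ṁ = Q/Δh = 10583 / 1027.6 = 10.299 kg/s

ṁ = 10.3 kg/s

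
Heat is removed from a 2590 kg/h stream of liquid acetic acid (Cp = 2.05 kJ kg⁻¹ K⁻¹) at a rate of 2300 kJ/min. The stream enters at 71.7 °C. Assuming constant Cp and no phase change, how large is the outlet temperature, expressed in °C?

T_out = 45.7 °C

Q = 2300 kJ/min = 138000 kJ/h
ΔT = Q/(ṁ·Cp) = 138000/(2590×2.05) = 25.991 K
T_out = 71.7 − 25.991 = 45.709 °C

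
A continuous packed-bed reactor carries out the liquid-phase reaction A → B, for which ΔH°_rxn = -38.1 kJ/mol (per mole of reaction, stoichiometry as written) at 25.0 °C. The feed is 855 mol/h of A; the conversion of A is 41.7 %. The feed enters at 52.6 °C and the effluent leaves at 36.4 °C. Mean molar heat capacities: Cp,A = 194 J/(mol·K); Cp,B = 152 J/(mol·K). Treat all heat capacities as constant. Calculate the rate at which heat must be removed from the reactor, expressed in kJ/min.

Q_out = 274 kJ/min

Extent of reaction ξ = 0.417 × 855 = 356.53 mol/h
Reaction term: ξ·ΔH°_rxn = 356.53 × -38.1 = -13584 kJ/h
Sensible, feed 52.6→25 °C: -4578 kJ/h
Outlet flows (mol/h): A 498.47, B 356.53
Sensible, products 25→36.4 °C: 1720.2 kJ/h
Q = ΔH = -16442 kJ/h = -4.5672 kW
Heat removed = 274.03 kJ/min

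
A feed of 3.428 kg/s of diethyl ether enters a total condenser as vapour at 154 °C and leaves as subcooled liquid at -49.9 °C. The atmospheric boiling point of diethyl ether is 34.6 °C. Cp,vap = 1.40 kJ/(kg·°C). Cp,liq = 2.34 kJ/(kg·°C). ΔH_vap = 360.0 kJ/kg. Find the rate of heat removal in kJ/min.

vapour 154→34.6 °C: -167.16 kJ/kg
condensation at 34.6 °C: -360 kJ/kg
liquid 34.6→-49.9 °C: -197.73 kJ/kg
Δh = -167.16 + -360 + -197.73 = -724.89 kJ/kg
Q = ṁ·Δh = 3.428 kg/s × -724.89 kJ/kg = -2484.9 kJ/s
|Q| = 2484.9 kW = 149100 kJ/min

Q_c = 149000 kJ/min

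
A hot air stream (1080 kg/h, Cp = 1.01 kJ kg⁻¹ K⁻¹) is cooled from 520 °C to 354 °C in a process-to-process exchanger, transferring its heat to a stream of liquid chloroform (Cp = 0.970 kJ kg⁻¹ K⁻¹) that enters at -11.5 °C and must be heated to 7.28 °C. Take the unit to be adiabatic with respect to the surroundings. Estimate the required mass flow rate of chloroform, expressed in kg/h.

ṁ_c = 9940 kg/h

Heat released by hot stream: Q = 1080 × 1.01 × (520 − 354) = 181070 kJ/h
Energy balance on cold side (adiabatic exchanger): Q = ṁ_c·Cp_c·(T_c,out − T_c,in)
ṁ_c = 181070 / [0.970 × (7.28 − -11.5)] = 9940 kg/h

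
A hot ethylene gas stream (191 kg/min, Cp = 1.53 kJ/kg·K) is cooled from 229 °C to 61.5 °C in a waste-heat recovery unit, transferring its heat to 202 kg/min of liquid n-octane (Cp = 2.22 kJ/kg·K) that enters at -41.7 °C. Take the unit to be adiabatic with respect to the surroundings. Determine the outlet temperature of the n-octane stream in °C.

Heat released by hot stream: Q = 191 × 1.53 × (229 − 61.5) = 48949 kJ/min
Energy balance on cold side (adiabatic exchanger): Q = ṁ_c·Cp_c·(T_c,out − T_c,in)
T_c,out = -41.7 + 48949/(202 × 2.22) = 67.453 °C

T_c,out = 67.5 °C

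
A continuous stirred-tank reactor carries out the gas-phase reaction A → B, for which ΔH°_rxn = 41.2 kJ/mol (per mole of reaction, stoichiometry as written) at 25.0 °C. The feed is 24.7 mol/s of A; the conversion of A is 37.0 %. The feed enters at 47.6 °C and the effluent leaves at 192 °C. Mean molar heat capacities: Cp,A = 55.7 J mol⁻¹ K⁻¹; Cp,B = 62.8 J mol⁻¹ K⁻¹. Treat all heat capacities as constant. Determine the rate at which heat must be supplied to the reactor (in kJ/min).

Extent of reaction ξ = 0.370 × 24.7 = 9.139 mol/s
Reaction term: ξ·ΔH°_rxn = 9.139 × 41.2 = 376.53 kJ/s
Sensible, feed 47.6→25 °C: -31.093 kJ/s
Outlet flows (mol/s): A 15.561, B 9.139
Sensible, products 25→192 °C: 240.59 kJ/s
Q = ΔH = 586.03 kJ/s = 586.03 kW
Heat supplied = 35162 kJ/min

Q_in = 35200 kJ/min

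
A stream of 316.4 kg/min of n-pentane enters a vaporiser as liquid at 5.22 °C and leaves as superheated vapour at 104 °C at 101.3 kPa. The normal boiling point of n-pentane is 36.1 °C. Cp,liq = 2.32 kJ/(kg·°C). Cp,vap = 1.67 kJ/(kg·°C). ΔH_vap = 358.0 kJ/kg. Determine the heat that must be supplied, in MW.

Q = 2.86 MW

liquid 5.22→36.1 °C: 71.642 kJ/kg
vaporisation at 36.1 °C: 358 kJ/kg
vapour 36.1→104 °C: 113.39 kJ/kg
Δh = 71.642 + 358 + 113.39 = 543.03 kJ/kg
Q = ṁ·Δh = 316.4 kg/min × 543.03 kJ/kg = 171820 kJ/min
|Q| = 2863.6 kW = 2.8636 MW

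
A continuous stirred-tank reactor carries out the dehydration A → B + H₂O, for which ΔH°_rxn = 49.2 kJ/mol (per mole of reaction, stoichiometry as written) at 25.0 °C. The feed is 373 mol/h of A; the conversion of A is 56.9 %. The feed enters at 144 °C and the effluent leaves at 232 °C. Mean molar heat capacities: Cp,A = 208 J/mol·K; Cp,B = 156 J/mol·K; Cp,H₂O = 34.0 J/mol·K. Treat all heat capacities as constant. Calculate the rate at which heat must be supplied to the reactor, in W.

Extent of reaction ξ = 0.569 × 373 = 212.24 mol/h
Reaction term: ξ·ΔH°_rxn = 212.24 × 49.2 = 10442 kJ/h
Sensible, feed 144→25 °C: -9232.5 kJ/h
Outlet flows (mol/h): A 160.76, B 212.24, H₂O 212.24
Sensible, products 25→232 °C: 15269 kJ/h
Q = ΔH = 16479 kJ/h = 4.5774 kW
Heat supplied = 4577.4 W

Q_in = 4580 W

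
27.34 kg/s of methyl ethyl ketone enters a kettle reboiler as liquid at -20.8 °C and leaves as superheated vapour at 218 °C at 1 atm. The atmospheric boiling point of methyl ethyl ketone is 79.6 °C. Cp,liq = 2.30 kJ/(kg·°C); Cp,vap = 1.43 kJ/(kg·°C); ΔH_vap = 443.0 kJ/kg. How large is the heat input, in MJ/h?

liquid -20.8→79.6 °C: 230.92 kJ/kg
vaporisation at 79.6 °C: 443 kJ/kg
vapour 79.6→218 °C: 197.91 kJ/kg
Δh = 230.92 + 443 + 197.91 = 871.83 kJ/kg
Q = ṁ·Δh = 27.34 kg/s × 871.83 kJ/kg = 23836 kJ/s
|Q| = 23836 kW = 85809 MJ/h

Q = 85800 MJ/h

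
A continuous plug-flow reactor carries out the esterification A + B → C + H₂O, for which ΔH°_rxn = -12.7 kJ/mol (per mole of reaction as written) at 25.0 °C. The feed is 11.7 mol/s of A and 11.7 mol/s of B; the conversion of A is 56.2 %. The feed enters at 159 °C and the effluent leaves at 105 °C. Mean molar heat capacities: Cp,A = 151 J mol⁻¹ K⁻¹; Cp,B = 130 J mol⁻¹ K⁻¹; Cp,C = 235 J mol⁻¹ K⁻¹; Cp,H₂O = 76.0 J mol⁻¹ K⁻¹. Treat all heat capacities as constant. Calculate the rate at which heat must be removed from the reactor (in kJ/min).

Q_out = 14700 kJ/min

Extent of reaction ξ = 0.562 × 11.7 = 6.5754 mol/s
Reaction term: ξ·ΔH°_rxn = 6.5754 × -12.7 = -83.508 kJ/s
Sensible, feed 159→25 °C: -440.55 kJ/s
Outlet flows (mol/s): A 5.1246, B 5.1246, C 6.5754, H₂O 6.5754
Sensible, products 25→105 °C: 278.8 kJ/s
Q = ΔH = -245.26 kJ/s = -245.26 kW
Heat removed = 14716 kJ/min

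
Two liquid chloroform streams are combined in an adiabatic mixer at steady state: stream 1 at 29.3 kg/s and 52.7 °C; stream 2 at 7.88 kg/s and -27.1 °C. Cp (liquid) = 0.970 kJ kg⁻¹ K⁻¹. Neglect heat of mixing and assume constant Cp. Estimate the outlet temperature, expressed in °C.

No heat crosses the boundary, so H_out = H_in.
Σ ṁᵢCp,ᵢTᵢ = 29.3×0.970×52.7 + 7.88×0.970×-27.1 = 1290.6
Σ ṁᵢCp,ᵢ = 29.3×0.970 + 7.88×0.970 = 36.065
T_out = 1290.6 / 36.065 = 35.787 °C

T_out = 35.8 °C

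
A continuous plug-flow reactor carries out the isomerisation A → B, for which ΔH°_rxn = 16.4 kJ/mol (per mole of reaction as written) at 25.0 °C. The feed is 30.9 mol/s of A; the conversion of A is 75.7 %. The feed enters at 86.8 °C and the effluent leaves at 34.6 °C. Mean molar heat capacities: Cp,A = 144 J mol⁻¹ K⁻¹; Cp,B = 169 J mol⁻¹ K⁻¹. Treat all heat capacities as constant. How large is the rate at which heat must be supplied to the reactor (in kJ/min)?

Extent of reaction ξ = 0.757 × 30.9 = 23.391 mol/s
Reaction term: ξ·ΔH°_rxn = 23.391 × 16.4 = 383.62 kJ/s
Sensible, feed 86.8→25 °C: -274.99 kJ/s
Outlet flows (mol/s): A 7.5087, B 23.391
Sensible, products 25→34.6 °C: 48.33 kJ/s
Q = ΔH = 156.96 kJ/s = 156.96 kW
Heat supplied = 9417.7 kJ/min

Q_in = 9420 kJ/min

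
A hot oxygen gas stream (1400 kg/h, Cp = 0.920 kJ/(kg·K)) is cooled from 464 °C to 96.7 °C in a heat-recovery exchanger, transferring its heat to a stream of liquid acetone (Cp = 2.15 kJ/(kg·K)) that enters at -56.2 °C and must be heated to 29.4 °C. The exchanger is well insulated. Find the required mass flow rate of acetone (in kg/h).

ṁ_c = 2570 kg/h

Heat released by hot stream: Q = 1400 × 0.920 × (464 − 96.7) = 473080 kJ/h
Energy balance on cold side (adiabatic exchanger): Q = ṁ_c·Cp_c·(T_c,out − T_c,in)
ṁ_c = 473080 / [2.15 × (29.4 − -56.2)] = 2570.5 kg/h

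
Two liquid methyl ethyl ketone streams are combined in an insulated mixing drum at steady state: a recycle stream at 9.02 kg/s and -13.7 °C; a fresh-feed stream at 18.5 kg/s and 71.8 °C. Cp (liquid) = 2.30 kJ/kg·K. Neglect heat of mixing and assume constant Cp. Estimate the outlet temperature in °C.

Energy balance with Q = 0: Σ ṁᵢCp,ᵢ(T_out − Tᵢ) = 0
T_out = Σ ṁᵢCp,ᵢTᵢ / Σ ṁᵢCp,ᵢ
      = 2770.9 / 63.296 = 43.776 °C

T_out = 43.8 °C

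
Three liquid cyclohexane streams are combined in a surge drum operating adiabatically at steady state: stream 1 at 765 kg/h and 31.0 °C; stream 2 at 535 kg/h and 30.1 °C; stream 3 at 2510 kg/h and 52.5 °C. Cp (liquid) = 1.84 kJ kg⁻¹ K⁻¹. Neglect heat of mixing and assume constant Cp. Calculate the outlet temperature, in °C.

No heat crosses the boundary, so H_out = H_in.
Σ ṁᵢCp,ᵢTᵢ = 765×1.84×31.0 + 535×1.84×30.1 + 2510×1.84×52.5 = 315730
Σ ṁᵢCp,ᵢ = 765×1.84 + 535×1.84 + 2510×1.84 = 7010.4
T_out = 315730 / 7010.4 = 45.038 °C

T_out = 45.0 °C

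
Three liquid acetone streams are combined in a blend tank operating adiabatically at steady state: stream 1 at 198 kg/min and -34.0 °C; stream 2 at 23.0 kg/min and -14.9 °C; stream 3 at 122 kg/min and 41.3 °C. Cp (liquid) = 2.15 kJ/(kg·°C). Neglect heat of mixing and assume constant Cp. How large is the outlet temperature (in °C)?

T_out = -5.94 °C

Energy balance with Q = 0: Σ ṁᵢCp,ᵢ(T_out − Tᵢ) = 0
Σ ṁᵢCp,ᵢTᵢ = 198×2.15×-34.0 + 23.0×2.15×-14.9 + 122×2.15×41.3 = -4377.6
Σ ṁᵢCp,ᵢ = 198×2.15 + 23.0×2.15 + 122×2.15 = 737.45
T_out = -4377.6 / 737.45 = -5.9362 °C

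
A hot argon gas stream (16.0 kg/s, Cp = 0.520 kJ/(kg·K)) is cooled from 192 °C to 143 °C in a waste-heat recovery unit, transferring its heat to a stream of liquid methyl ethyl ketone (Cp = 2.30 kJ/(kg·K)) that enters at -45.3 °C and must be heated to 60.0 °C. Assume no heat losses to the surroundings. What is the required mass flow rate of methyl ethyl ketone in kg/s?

ṁ_c = 1.68 kg/s

Heat released by hot stream: Q = 16.0 × 0.520 × (192 − 143) = 407.68 kJ/s
Energy balance on cold side (adiabatic exchanger): Q = ṁ_c·Cp_c·(T_c,out − T_c,in)
ṁ_c = 407.68 / [2.30 × (60.0 − -45.3)] = 1.6833 kg/s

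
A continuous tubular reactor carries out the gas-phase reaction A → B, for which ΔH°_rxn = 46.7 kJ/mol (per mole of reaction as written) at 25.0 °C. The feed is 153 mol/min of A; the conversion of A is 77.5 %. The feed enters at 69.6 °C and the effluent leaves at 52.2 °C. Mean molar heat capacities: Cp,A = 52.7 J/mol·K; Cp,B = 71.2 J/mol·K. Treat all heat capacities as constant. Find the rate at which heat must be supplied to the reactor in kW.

Q_in = 90.9 kW

Extent of reaction ξ = 0.775 × 153 = 118.58 mol/min
Reaction term: ξ·ΔH°_rxn = 118.58 × 46.7 = 5537.5 kJ/min
Sensible, feed 69.6→25 °C: -359.61 kJ/min
Outlet flows (mol/min): A 34.425, B 118.58
Sensible, products 25→52.2 °C: 278.98 kJ/min
Q = ΔH = 5456.8 kJ/min = 90.947 kW
Heat supplied = 90.947 kW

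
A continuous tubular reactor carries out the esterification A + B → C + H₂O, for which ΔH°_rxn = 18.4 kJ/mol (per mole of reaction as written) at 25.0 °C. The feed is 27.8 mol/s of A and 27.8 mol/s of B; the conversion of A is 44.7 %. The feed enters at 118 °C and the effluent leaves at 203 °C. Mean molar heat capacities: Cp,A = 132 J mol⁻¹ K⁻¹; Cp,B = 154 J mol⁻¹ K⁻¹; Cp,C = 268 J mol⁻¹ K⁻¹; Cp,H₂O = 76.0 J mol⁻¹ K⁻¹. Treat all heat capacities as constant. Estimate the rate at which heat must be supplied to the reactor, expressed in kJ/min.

Extent of reaction ξ = 0.447 × 27.8 = 12.427 mol/s
Reaction term: ξ·ΔH°_rxn = 12.427 × 18.4 = 228.65 kJ/s
Sensible, feed 118→25 °C: -739.42 kJ/s
Outlet flows (mol/s): A 15.373, B 15.373, C 12.427, H₂O 12.427
Sensible, products 25→203 °C: 1543.5 kJ/s
Q = ΔH = 1032.8 kJ/s = 1032.8 kW
Heat supplied = 61966 kJ/min

Q_in = 62000 kJ/min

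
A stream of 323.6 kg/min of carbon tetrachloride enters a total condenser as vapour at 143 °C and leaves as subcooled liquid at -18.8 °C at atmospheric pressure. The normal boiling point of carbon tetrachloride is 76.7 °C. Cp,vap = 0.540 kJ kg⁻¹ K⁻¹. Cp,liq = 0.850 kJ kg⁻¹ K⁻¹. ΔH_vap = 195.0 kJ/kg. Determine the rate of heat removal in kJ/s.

vapour 143→76.7 °C: -35.802 kJ/kg
condensation at 76.7 °C: -195 kJ/kg
liquid 76.7→-18.8 °C: -81.175 kJ/kg
Δh = -35.802 + -195 + -81.175 = -311.98 kJ/kg
Q = ṁ·Δh = 323.6 kg/min × -311.98 kJ/kg = -100960 kJ/min
|Q| = 1682.6 kW

Q_c = 1680 kJ/s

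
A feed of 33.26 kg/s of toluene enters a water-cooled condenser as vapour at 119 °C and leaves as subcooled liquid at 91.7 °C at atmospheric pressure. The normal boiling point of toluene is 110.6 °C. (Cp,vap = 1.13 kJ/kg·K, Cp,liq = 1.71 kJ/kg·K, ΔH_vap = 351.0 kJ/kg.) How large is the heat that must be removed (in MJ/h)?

Q_c = 47000 MJ/h

vapour 119→110.6 °C: -9.492 kJ/kg
condensation at 110.6 °C: -351 kJ/kg
liquid 110.6→91.7 °C: -32.319 kJ/kg
Δh = -9.492 + -351 + -32.319 = -392.81 kJ/kg
Q = ṁ·Δh = 33.26 kg/s × -392.81 kJ/kg = -13065 kJ/s
|Q| = 13065 kW = 47034 MJ/h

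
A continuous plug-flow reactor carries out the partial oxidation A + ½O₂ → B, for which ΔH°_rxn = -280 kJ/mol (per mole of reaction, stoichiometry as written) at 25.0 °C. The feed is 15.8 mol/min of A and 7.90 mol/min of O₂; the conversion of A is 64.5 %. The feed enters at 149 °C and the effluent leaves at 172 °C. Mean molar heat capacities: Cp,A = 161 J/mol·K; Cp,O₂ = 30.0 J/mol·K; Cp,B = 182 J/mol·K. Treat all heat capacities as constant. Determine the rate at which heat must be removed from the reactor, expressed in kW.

Q_out = 46.3 kW

Extent of reaction ξ = 0.645 × 15.8 = 10.191 mol/min
Reaction term: ξ·ΔH°_rxn = 10.191 × -280 = -2853.5 kJ/min
Sensible, feed 149→25 °C: -344.82 kJ/min
Outlet flows (mol/min): A 5.609, O₂ 2.8045, B 10.191
Sensible, products 25→172 °C: 417.77 kJ/min
Q = ΔH = -2780.5 kJ/min = -46.342 kW
Heat removed = 46.342 kW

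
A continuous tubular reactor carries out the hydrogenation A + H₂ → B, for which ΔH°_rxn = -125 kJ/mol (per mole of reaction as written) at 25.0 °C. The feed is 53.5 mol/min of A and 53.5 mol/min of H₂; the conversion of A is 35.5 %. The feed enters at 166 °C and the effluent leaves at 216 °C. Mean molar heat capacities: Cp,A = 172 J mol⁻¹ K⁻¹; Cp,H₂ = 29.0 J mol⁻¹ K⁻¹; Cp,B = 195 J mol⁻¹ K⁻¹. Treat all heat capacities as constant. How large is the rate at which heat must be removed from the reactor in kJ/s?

Q_out = 31.0 kJ/s

Extent of reaction ξ = 0.355 × 53.5 = 18.992 mol/min
Reaction term: ξ·ΔH°_rxn = 18.992 × -125 = -2374.1 kJ/min
Sensible, feed 166→25 °C: -1516.2 kJ/min
Outlet flows (mol/min): A 34.508, H₂ 34.508, B 18.992
Sensible, products 25→216 °C: 2032.2 kJ/min
Q = ΔH = -1858.2 kJ/min = -30.969 kW
Heat removed = 30.969 kJ/s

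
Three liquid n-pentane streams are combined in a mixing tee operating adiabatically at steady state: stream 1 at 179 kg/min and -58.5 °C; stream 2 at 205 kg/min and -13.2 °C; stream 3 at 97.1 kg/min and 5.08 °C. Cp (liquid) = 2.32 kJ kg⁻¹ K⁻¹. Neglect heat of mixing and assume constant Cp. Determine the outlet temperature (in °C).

T_out = -26.4 °C

Adiabatic, steady state ⇒ Σ ṁᵢCp,ᵢ(T_out − Tᵢ) = 0
T_out = Σ ṁᵢCp,ᵢTᵢ / Σ ṁᵢCp,ᵢ
      = -29427 / 1116.2 = -26.365 °C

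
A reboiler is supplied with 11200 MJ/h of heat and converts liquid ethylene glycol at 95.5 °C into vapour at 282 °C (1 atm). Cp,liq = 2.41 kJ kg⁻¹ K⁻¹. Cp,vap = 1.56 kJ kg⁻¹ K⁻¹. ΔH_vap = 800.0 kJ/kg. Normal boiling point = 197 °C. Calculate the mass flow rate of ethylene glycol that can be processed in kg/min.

Δh = 2.41×(197−95.5) + 800.0 + 1.56×(282−197) = 1177.2 kJ/kg
Q = 11200 MJ/h = 3111.1 kJ/s = 186670 kJ/min
ṁ = Q/Δh = 186670 / 1177.2 = 158.57 kg/min

ṁ = 159 kg/min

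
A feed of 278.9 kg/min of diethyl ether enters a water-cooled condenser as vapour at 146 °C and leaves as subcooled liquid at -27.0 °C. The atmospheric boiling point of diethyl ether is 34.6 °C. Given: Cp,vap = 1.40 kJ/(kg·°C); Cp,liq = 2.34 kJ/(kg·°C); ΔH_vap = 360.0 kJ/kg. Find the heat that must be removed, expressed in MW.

Q_c = 3.07 MW

vapour 146→34.6 °C: -155.96 kJ/kg
condensation at 34.6 °C: -360 kJ/kg
liquid 34.6→-27.0 °C: -144.14 kJ/kg
Δh = -155.96 + -360 + -144.14 = -660.1 kJ/kg
Q = ṁ·Δh = 278.9 kg/min × -660.1 kJ/kg = -184100 kJ/min
|Q| = 3068.4 kW = 3.0684 MW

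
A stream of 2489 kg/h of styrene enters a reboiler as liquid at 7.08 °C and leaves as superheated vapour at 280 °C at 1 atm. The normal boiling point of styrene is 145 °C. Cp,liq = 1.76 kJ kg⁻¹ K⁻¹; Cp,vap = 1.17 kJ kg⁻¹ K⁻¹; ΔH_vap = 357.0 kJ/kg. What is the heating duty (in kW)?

liquid 7.08→145 °C: 242.74 kJ/kg
vaporisation at 145 °C: 357 kJ/kg
vapour 145→280 °C: 157.95 kJ/kg
Δh = 242.74 + 357 + 157.95 = 757.69 kJ/kg
Q = ṁ·Δh = 2489 kg/h × 757.69 kJ/kg = 1.8859e+06 kJ/h
|Q| = 523.86 kW

Q = 524 kW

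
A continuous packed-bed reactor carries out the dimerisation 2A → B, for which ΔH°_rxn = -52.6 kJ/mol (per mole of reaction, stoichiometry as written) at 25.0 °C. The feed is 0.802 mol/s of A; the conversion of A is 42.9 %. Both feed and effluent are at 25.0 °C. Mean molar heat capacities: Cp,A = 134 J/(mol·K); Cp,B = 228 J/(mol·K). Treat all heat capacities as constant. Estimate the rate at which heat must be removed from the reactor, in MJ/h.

Q_out = 32.6 MJ/h

Extent of reaction ξ = 0.429 × 0.802 / 2 = 0.17203 mol/s
Reaction term: ξ·ΔH°_rxn = 0.17203 × -52.6 = -9.0487 kJ/s
Q = ΔH = -9.0487 kJ/s = -9.0487 kW
Heat removed = 32.575 MJ/h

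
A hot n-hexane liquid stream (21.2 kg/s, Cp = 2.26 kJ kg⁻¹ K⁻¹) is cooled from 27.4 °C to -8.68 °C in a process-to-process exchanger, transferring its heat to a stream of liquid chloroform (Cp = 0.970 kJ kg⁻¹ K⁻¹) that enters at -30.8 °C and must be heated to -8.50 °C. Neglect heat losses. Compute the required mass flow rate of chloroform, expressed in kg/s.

ṁ_c = 79.9 kg/s

Heat released by hot stream: Q = 21.2 × 2.26 × (27.4 − -8.68) = 1728.7 kJ/s
Energy balance on cold side (adiabatic exchanger): Q = ṁ_c·Cp_c·(T_c,out − T_c,in)
ṁ_c = 1728.7 / [0.970 × (-8.50 − -30.8)] = 79.916 kg/s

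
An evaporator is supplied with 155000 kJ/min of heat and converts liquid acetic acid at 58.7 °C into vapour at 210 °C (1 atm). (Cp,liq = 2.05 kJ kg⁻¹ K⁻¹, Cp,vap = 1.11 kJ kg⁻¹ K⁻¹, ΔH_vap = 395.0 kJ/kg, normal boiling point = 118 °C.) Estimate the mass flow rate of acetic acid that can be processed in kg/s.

ṁ = 4.18 kg/s

Δh = 2.05×(118−58.7) + 395.0 + 1.11×(210−118) = 618.68 kJ/kg
Q = 155000 kJ/min = 2583.3 kJ/s = 2583.3 kJ/s
ṁ = Q/Δh = 2583.3 / 618.68 = 4.1755 kg/s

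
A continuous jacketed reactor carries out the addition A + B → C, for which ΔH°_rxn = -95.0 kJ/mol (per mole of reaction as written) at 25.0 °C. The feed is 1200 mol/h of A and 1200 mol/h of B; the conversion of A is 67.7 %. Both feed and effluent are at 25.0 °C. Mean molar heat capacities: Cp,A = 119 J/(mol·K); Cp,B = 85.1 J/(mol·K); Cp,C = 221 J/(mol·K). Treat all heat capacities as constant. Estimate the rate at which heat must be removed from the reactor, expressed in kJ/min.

Q_out = 1290 kJ/min

Extent of reaction ξ = 0.677 × 1200 = 812.4 mol/h
Reaction term: ξ·ΔH°_rxn = 812.4 × -95.0 = -77178 kJ/h
Q = ΔH = -77178 kJ/h = -21.438 kW
Heat removed = 1286.3 kJ/min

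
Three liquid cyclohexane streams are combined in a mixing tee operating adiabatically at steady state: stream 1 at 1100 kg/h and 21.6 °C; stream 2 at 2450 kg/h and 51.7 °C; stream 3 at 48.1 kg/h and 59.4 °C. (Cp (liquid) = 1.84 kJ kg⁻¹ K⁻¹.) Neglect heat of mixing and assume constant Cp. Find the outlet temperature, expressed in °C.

T_out = 42.6 °C

Adiabatic, steady state ⇒ Σ ṁᵢCp,ᵢ(T_out − Tᵢ) = 0
T_out = Σ ṁᵢCp,ᵢTᵢ / Σ ṁᵢCp,ᵢ
      = 282040 / 6620.5 = 42.601 °C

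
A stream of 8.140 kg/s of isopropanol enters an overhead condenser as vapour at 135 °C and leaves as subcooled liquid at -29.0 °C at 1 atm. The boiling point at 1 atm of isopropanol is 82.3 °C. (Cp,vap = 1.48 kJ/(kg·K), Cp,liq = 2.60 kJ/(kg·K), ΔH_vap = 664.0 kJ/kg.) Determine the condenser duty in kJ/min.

Q_c = 504000 kJ/min

vapour 135→82.3 °C: -77.996 kJ/kg
condensation at 82.3 °C: -664 kJ/kg
liquid 82.3→-29.0 °C: -289.38 kJ/kg
Δh = -77.996 + -664 + -289.38 = -1031.4 kJ/kg
Q = ṁ·Δh = 8.140 kg/s × -1031.4 kJ/kg = -8395.4 kJ/s
|Q| = 8395.4 kW = 503720 kJ/min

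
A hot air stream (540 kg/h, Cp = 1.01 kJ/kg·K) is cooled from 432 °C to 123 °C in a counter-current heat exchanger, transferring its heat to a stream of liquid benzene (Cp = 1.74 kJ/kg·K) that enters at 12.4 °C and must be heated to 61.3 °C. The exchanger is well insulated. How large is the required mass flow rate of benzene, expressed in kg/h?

Heat released by hot stream: Q = 540 × 1.01 × (432 − 123) = 168530 kJ/h
Energy balance on cold side (adiabatic exchanger): Q = ṁ_c·Cp_c·(T_c,out − T_c,in)
ṁ_c = 168530 / [1.74 × (61.3 − 12.4)] = 1980.7 kg/h

ṁ_c = 1980 kg/h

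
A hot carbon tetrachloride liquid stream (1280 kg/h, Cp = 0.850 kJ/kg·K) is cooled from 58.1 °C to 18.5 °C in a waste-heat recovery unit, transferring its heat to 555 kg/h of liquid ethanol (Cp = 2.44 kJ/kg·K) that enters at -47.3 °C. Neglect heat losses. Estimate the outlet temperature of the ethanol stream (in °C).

Heat released by hot stream: Q = 1280 × 0.850 × (58.1 − 18.5) = 43085 kJ/h
Energy balance on cold side (adiabatic exchanger): Q = ṁ_c·Cp_c·(T_c,out − T_c,in)
T_c,out = -47.3 + 43085/(555 × 2.44) = -15.484 °C

T_c,out = -15.5 °C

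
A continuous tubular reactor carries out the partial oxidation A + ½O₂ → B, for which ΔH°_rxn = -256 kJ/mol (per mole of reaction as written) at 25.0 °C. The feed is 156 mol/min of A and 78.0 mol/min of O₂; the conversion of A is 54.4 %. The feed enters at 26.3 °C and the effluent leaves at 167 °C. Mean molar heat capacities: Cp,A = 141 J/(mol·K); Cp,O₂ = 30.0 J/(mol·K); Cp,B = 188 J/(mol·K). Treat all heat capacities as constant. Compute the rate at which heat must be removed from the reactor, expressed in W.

Extent of reaction ξ = 0.544 × 156 = 84.864 mol/min
Reaction term: ξ·ΔH°_rxn = 84.864 × -256 = -21725 kJ/min
Sensible, feed 26.3→25 °C: -31.637 kJ/min
Outlet flows (mol/min): A 71.136, O₂ 35.568, B 84.864
Sensible, products 25→167 °C: 3841.3 kJ/min
Q = ΔH = -17915 kJ/min = -298.59 kW
Heat removed = 298590 W

Q_out = 299000 W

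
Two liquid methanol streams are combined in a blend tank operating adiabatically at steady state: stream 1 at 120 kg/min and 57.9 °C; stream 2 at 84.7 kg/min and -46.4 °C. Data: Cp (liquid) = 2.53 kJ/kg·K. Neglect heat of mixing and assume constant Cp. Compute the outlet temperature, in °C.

No heat crosses the boundary, so H_out = H_in.
T_out = Σ ṁᵢCp,ᵢTᵢ / Σ ṁᵢCp,ᵢ
      = 7635.3 / 517.89 = 14.743 °C

T_out = 14.7 °C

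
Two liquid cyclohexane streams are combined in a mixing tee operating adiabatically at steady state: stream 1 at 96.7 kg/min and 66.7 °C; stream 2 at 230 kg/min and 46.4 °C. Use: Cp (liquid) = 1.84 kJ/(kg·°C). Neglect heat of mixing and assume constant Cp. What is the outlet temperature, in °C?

Energy balance with Q = 0: Σ ṁᵢCp,ᵢ(T_out − Tᵢ) = 0
T_out = Σ ṁᵢCp,ᵢTᵢ / Σ ṁᵢCp,ᵢ
      = 31504 / 601.13 = 52.409 °C

T_out = 52.4 °C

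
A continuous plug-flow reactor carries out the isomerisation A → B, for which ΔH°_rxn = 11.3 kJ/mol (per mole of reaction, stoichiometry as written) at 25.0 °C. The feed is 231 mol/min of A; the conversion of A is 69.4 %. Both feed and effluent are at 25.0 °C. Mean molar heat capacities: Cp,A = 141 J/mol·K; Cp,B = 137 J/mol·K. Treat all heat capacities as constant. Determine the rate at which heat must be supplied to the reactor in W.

Extent of reaction ξ = 0.694 × 231 = 160.31 mol/min
Reaction term: ξ·ΔH°_rxn = 160.31 × 11.3 = 1811.5 kJ/min
Q = ΔH = 1811.5 kJ/min = 30.192 kW
Heat supplied = 30192 W

Q_in = 30200 W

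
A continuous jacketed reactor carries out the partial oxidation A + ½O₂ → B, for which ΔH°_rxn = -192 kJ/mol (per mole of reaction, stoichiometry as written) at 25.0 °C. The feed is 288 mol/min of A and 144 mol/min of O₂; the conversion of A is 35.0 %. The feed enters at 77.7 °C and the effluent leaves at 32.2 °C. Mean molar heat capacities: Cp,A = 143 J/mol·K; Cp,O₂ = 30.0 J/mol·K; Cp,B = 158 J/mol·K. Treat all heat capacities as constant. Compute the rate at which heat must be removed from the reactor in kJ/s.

Extent of reaction ξ = 0.350 × 288 = 100.8 mol/min
Reaction term: ξ·ΔH°_rxn = 100.8 × -192 = -19354 kJ/min
Sensible, feed 77.7→25 °C: -2398.1 kJ/min
Outlet flows (mol/min): A 187.2, O₂ 93.6, B 100.8
Sensible, products 25→32.2 °C: 327.63 kJ/min
Q = ΔH = -21424 kJ/min = -357.07 kW
Heat removed = 357.07 kJ/s

Q_out = 357 kJ/s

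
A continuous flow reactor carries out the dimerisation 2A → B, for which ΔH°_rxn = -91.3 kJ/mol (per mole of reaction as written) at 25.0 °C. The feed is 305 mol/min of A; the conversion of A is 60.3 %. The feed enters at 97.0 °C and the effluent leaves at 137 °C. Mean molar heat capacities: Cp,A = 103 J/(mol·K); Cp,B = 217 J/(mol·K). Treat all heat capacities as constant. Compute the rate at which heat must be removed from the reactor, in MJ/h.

Extent of reaction ξ = 0.603 × 305 / 2 = 91.957 mol/min
Reaction term: ξ·ΔH°_rxn = 91.957 × -91.3 = -8395.7 kJ/min
Sensible, feed 97.0→25 °C: -2261.9 kJ/min
Outlet flows (mol/min): A 121.09, B 91.957
Sensible, products 25→137 °C: 3631.8 kJ/min
Q = ΔH = -7025.8 kJ/min = -117.1 kW
Heat removed = 421.55 MJ/h

Q_out = 422 MJ/h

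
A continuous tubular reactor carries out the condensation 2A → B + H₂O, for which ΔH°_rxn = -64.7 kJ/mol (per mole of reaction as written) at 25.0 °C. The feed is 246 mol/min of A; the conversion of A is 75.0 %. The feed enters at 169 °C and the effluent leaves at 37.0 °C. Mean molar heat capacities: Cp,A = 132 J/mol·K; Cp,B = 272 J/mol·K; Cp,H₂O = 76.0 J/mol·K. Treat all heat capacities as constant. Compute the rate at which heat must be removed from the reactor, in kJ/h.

Extent of reaction ξ = 0.750 × 246 / 2 = 92.25 mol/min
Reaction term: ξ·ΔH°_rxn = 92.25 × -64.7 = -5968.6 kJ/min
Sensible, feed 169→25 °C: -4676 kJ/min
Outlet flows (mol/min): A 61.5, B 92.25, H₂O 92.25
Sensible, products 25→37.0 °C: 482.65 kJ/min
Q = ΔH = -10162 kJ/min = -169.36 kW
Heat removed = 609710 kJ/h

Q_out = 610000 kJ/h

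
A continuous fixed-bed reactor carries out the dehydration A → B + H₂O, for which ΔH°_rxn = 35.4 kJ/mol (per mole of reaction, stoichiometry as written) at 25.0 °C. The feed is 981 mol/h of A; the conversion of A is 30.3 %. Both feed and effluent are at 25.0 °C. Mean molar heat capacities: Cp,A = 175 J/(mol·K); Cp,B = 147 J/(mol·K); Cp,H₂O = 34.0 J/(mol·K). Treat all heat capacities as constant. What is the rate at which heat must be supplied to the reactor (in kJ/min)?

Extent of reaction ξ = 0.303 × 981 = 297.24 mol/h
Reaction term: ξ·ΔH°_rxn = 297.24 × 35.4 = 10522 kJ/h
Q = ΔH = 10522 kJ/h = 2.9229 kW
Heat supplied = 175.37 kJ/min

Q_in = 175 kJ/min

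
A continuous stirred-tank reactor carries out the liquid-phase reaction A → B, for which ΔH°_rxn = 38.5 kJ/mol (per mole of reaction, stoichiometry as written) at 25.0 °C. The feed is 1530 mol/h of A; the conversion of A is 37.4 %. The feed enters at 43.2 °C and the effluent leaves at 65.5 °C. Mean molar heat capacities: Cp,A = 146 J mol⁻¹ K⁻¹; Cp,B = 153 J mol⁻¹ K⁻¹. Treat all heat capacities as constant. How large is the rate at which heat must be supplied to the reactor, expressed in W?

Extent of reaction ξ = 0.374 × 1530 = 572.22 mol/h
Reaction term: ξ·ΔH°_rxn = 572.22 × 38.5 = 22030 kJ/h
Sensible, feed 43.2→25 °C: -4065.5 kJ/h
Outlet flows (mol/h): A 957.78, B 572.22
Sensible, products 25→65.5 °C: 9209.1 kJ/h
Q = ΔH = 27174 kJ/h = 7.5484 kW
Heat supplied = 7548.4 W

Q_in = 7550 W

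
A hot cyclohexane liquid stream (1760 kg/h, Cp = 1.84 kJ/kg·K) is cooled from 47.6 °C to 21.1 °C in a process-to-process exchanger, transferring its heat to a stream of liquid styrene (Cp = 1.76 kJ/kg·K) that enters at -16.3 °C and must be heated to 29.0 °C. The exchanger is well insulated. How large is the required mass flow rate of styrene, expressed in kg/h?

ṁ_c = 1080 kg/h

Heat released by hot stream: Q = 1760 × 1.84 × (47.6 − 21.1) = 85818 kJ/h
Energy balance on cold side (adiabatic exchanger): Q = ṁ_c·Cp_c·(T_c,out − T_c,in)
ṁ_c = 85818 / [1.76 × (29.0 − -16.3)] = 1076.4 kg/h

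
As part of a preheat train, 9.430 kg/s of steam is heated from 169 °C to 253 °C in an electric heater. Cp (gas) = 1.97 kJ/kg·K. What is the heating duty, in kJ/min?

Q = 93600 kJ/min

Q = ṁ·Cp·ΔT = 9.430 × 1.97 × (253 − 169) = 1560.5 kJ/s
Heating duty = 93629 kJ/min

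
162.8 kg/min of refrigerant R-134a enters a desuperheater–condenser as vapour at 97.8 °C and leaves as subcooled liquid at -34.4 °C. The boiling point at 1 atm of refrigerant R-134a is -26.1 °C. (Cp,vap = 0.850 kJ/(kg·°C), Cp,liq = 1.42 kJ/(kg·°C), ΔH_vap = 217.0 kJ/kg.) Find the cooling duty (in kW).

Q_c = 907 kW

vapour 97.8→-26.1 °C: -105.31 kJ/kg
condensation at -26.1 °C: -217 kJ/kg
liquid -26.1→-34.4 °C: -11.786 kJ/kg
Δh = -105.31 + -217 + -11.786 = -334.1 kJ/kg
Q = ṁ·Δh = 162.8 kg/min × -334.1 kJ/kg = -54392 kJ/min
|Q| = 906.53 kW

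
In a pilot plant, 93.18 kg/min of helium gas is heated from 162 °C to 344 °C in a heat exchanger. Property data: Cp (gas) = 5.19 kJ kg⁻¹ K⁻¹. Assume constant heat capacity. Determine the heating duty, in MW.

Q = ṁ·Cp·ΔT = 93.18 × 5.19 × (344 − 162) = 88016 kJ/min
Converting: 88016 / 60 s = 1466.9 kW
Heating duty = 1.4669 MW

Q = 1.47 MW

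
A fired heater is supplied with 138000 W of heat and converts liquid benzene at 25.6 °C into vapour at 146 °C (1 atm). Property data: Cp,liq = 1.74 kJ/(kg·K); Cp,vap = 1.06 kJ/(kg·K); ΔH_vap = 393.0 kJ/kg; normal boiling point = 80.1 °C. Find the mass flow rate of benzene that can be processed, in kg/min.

Δh = 1.74×(80.1−25.6) + 393.0 + 1.06×(146−80.1) = 557.68 kJ/kg
Q = 138000 W = 138 kJ/s = 8280 kJ/min
ṁ = Q/Δh = 8280 / 557.68 = 14.847 kg/min

ṁ = 14.8 kg/min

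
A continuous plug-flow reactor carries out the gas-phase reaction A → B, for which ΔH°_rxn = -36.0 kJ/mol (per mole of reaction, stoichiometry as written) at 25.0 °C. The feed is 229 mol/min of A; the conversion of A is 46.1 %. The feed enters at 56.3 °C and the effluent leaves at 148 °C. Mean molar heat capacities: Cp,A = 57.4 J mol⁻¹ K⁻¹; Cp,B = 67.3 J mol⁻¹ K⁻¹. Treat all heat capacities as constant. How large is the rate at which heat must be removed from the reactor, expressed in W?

Extent of reaction ξ = 0.461 × 229 = 105.57 mol/min
Reaction term: ξ·ΔH°_rxn = 105.57 × -36.0 = -3800.5 kJ/min
Sensible, feed 56.3→25 °C: -411.43 kJ/min
Outlet flows (mol/min): A 123.43, B 105.57
Sensible, products 25→148 °C: 1745.3 kJ/min
Q = ΔH = -2466.6 kJ/min = -41.11 kW
Heat removed = 41110 W

Q_out = 41100 W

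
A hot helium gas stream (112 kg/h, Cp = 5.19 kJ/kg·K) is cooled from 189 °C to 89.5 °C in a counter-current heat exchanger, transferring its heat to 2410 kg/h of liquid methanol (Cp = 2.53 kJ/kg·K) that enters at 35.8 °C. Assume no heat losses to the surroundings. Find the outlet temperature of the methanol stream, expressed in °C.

Heat released by hot stream: Q = 112 × 5.19 × (189 − 89.5) = 57837 kJ/h
Energy balance on cold side (adiabatic exchanger): Q = ṁ_c·Cp_c·(T_c,out − T_c,in)
T_c,out = 35.8 + 57837/(2410 × 2.53) = 45.286 °C

T_c,out = 45.3 °C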